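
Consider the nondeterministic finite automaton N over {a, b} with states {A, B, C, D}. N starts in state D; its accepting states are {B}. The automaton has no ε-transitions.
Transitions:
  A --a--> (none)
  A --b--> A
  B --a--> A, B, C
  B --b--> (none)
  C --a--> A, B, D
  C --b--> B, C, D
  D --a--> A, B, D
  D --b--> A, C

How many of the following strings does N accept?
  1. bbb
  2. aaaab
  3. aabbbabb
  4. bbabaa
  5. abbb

bbb: accepted
aaaab: accepted
aabbbabb: accepted
bbabaa: accepted
abbb: accepted

5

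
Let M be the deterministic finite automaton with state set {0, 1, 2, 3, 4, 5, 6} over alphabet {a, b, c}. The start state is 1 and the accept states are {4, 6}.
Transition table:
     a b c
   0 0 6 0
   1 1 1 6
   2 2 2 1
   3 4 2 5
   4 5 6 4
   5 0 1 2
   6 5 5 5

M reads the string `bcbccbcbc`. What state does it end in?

1 --b--> 1
1 --c--> 6
6 --b--> 5
5 --c--> 2
2 --c--> 1
1 --b--> 1
1 --c--> 6
6 --b--> 5
5 --c--> 2

2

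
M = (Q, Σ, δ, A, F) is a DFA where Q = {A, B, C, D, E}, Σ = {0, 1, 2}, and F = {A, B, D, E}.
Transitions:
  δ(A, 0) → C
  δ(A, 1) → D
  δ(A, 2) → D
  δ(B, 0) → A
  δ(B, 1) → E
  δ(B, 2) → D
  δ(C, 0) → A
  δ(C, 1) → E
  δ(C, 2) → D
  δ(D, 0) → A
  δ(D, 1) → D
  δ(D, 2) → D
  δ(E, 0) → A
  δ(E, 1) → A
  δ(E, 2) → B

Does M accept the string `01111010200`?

A --0--> C
C --1--> E
E --1--> A
A --1--> D
D --1--> D
D --0--> A
A --1--> D
D --0--> A
A --2--> D
D --0--> A
A --0--> C
End in state C, which is not an accepting state.

rejected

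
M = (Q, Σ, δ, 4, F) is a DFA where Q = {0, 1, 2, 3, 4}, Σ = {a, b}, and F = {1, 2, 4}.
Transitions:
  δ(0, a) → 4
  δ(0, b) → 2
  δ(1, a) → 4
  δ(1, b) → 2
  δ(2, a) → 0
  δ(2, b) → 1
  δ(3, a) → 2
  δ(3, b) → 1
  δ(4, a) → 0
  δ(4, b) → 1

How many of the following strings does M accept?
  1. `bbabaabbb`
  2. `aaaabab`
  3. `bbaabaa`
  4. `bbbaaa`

3

`bbabaabbb`: accepted
`aaaabab`: accepted
`bbaabaa`: rejected
`bbbaaa`: accepted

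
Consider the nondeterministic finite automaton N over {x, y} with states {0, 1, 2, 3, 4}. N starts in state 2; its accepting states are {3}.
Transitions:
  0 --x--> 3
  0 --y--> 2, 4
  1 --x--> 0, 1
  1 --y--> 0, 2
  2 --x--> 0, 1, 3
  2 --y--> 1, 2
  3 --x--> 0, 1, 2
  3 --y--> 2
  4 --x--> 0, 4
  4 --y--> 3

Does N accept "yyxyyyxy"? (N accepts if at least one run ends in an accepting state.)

rejected

Start: {2}
read y: {1, 2}
read y: {0, 1, 2}
read x: {0, 1, 3}
read y: {0, 2, 4}
read y: {1, 2, 3, 4}
read y: {0, 1, 2, 3}
read x: {0, 1, 2, 3}
read y: {0, 1, 2, 4}
Reachable ∩ accepting = {} — empty.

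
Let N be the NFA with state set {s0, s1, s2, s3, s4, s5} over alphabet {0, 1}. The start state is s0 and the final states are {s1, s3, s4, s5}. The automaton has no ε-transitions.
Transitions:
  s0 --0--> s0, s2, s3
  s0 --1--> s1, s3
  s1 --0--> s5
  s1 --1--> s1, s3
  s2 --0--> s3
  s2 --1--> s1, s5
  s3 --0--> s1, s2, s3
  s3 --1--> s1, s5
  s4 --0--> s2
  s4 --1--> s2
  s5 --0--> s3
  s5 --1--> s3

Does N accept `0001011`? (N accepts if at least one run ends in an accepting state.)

Start: {s0}
read 0: {s0, s2, s3}
read 0: {s0, s1, s2, s3}
read 0: {s0, s1, s2, s3, s5}
read 1: {s1, s3, s5}
read 0: {s1, s2, s3, s5}
read 1: {s1, s3, s5}
read 1: {s1, s3, s5}
Reachable ∩ accepting = {s1, s3, s5} — nonempty.

accepted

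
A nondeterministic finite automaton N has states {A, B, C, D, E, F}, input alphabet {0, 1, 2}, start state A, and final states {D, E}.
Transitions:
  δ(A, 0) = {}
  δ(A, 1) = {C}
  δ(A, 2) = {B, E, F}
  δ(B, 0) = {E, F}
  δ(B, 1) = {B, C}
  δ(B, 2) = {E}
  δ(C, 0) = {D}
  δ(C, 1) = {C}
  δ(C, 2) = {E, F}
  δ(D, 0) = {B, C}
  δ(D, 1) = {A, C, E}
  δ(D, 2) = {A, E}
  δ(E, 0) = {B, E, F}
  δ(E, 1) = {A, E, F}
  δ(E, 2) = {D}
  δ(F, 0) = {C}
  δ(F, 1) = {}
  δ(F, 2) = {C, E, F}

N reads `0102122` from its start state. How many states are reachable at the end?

0

Start: {A}
read 0: {}
The reachable set is empty and stays empty for the remaining 6 symbols.
Final reachable set {} has 0 states.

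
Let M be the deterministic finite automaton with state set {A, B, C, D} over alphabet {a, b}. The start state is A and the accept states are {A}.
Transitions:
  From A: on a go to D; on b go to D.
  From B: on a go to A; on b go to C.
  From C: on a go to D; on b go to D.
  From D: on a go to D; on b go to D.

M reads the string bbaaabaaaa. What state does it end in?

D

A --b--> D
D --b--> D
D --a--> D
D --a--> D
D --a--> D
D --b--> D
D --a--> D
D --a--> D
D --a--> D
D --a--> D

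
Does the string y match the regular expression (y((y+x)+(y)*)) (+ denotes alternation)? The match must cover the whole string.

Split as y·ε: y matches y and ((y+x)+(y)*) matches ε.

yes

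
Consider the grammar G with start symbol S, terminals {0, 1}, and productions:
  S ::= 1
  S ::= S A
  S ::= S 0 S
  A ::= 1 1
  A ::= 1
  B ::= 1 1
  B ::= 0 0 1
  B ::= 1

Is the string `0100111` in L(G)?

no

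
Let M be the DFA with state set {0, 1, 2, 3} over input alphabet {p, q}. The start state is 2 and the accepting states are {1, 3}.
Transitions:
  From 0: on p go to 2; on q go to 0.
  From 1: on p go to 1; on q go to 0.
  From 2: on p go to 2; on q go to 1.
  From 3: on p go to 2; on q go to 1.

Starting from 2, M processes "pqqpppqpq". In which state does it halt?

2 --p--> 2
2 --q--> 1
1 --q--> 0
0 --p--> 2
2 --p--> 2
2 --p--> 2
2 --q--> 1
1 --p--> 1
1 --q--> 0

0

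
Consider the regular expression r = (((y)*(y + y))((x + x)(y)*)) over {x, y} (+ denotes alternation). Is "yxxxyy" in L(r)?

No split of yxxxyy into u·v has ((y)*(y+y)) matching u and ((x+x)(y)*) matching v.

no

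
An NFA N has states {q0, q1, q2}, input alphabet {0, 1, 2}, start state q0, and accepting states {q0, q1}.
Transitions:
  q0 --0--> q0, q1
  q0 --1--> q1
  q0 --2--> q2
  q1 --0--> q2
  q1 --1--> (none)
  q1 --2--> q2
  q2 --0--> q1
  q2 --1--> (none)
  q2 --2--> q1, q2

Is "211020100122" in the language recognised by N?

rejected

Start: {q0}
read 2: {q2}
read 1: {}
The reachable set is empty and stays empty for the remaining 10 symbols.
Reachable ∩ accepting = {} — empty.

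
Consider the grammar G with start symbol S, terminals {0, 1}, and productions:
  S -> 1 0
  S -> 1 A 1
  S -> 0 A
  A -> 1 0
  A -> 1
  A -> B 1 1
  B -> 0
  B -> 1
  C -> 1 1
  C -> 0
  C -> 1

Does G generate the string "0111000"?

no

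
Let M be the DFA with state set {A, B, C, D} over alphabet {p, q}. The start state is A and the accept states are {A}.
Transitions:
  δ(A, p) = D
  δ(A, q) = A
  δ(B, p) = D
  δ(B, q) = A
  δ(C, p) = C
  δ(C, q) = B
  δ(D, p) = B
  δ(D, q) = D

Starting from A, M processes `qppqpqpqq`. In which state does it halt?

A --q--> A
A --p--> D
D --p--> B
B --q--> A
A --p--> D
D --q--> D
D --p--> B
B --q--> A
A --q--> A

A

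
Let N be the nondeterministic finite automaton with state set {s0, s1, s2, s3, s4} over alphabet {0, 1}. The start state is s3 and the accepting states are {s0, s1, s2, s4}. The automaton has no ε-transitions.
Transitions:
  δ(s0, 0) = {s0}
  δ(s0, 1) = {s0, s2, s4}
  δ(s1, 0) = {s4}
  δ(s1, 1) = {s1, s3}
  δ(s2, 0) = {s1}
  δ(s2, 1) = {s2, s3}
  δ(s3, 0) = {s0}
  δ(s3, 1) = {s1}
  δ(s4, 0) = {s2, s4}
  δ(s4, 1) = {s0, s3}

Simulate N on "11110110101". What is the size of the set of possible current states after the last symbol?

5

Start: {s3}
read 1: {s1}
read 1: {s1, s3}
read 1: {s1, s3}
read 1: {s1, s3}
read 0: {s0, s4}
read 1: {s0, s2, s3, s4}
read 1: {s0, s1, s2, s3, s4}
read 0: {s0, s1, s2, s4}
read 1: {s0, s1, s2, s3, s4}
read 0: {s0, s1, s2, s4}
read 1: {s0, s1, s2, s3, s4}
Final reachable set {s0, s1, s2, s3, s4} has 5 states.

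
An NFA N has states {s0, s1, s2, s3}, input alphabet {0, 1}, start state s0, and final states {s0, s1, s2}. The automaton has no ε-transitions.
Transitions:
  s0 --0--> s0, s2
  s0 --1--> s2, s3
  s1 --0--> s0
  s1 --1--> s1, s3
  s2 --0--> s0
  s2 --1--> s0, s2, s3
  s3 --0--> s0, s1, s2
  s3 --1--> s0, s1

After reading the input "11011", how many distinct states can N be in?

4

Start: {s0}
read 1: {s2, s3}
read 1: {s0, s1, s2, s3}
read 0: {s0, s1, s2}
read 1: {s0, s1, s2, s3}
read 1: {s0, s1, s2, s3}
Final reachable set {s0, s1, s2, s3} has 4 states.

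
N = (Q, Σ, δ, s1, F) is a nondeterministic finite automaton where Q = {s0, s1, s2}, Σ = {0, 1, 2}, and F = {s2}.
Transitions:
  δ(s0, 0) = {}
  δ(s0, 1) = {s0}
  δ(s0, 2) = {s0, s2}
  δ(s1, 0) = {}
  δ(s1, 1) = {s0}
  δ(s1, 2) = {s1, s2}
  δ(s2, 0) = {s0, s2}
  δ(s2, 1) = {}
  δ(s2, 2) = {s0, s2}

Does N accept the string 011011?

Start: {s1}
read 0: {}
The reachable set is empty and stays empty for the remaining 5 symbols.
Reachable ∩ accepting = {} — empty.

rejected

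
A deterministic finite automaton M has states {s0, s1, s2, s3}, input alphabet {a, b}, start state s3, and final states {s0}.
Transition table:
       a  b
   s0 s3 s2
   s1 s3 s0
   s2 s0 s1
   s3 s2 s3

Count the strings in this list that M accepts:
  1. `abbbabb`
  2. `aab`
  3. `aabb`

0

`abbbabb`: rejected
`aab`: rejected
`aabb`: rejected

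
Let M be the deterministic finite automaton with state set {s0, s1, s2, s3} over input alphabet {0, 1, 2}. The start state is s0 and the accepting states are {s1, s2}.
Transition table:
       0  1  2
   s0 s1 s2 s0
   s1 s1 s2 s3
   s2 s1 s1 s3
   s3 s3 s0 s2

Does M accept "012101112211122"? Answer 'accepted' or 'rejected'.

accepted

s0 --0--> s1
s1 --1--> s2
s2 --2--> s3
s3 --1--> s0
s0 --0--> s1
s1 --1--> s2
s2 --1--> s1
s1 --1--> s2
s2 --2--> s3
s3 --2--> s2
s2 --1--> s1
s1 --1--> s2
s2 --1--> s1
s1 --2--> s3
s3 --2--> s2
End in state s2, which is an accepting state.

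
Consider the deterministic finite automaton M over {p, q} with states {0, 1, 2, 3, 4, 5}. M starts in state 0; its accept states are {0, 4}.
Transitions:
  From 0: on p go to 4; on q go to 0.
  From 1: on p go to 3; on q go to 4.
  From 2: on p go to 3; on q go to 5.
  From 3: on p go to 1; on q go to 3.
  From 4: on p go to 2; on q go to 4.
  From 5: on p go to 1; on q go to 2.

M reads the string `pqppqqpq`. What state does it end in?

0 --p--> 4
4 --q--> 4
4 --p--> 2
2 --p--> 3
3 --q--> 3
3 --q--> 3
3 --p--> 1
1 --q--> 4

4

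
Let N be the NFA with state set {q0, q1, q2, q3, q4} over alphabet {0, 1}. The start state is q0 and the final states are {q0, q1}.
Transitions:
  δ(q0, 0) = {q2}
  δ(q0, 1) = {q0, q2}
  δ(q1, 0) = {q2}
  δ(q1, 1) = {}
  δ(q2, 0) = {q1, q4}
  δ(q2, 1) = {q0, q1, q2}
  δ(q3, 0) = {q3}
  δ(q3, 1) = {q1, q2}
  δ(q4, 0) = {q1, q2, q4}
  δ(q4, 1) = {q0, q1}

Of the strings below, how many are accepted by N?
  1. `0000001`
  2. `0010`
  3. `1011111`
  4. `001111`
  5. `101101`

4

`0000001`: accepted
`0010`: rejected
`1011111`: accepted
`001111`: accepted
`101101`: accepted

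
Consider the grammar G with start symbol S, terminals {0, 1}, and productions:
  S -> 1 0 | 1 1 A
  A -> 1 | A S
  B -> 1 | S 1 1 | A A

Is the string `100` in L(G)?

no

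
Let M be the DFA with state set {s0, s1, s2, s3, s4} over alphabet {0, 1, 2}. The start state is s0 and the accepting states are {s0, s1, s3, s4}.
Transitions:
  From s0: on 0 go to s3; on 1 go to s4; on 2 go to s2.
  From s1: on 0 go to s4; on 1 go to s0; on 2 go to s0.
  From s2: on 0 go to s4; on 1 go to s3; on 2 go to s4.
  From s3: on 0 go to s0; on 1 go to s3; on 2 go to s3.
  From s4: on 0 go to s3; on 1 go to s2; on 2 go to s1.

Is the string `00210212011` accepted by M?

rejected

s0 --0--> s3
s3 --0--> s0
s0 --2--> s2
s2 --1--> s3
s3 --0--> s0
s0 --2--> s2
s2 --1--> s3
s3 --2--> s3
s3 --0--> s0
s0 --1--> s4
s4 --1--> s2
End in state s2, which is not an accepting state.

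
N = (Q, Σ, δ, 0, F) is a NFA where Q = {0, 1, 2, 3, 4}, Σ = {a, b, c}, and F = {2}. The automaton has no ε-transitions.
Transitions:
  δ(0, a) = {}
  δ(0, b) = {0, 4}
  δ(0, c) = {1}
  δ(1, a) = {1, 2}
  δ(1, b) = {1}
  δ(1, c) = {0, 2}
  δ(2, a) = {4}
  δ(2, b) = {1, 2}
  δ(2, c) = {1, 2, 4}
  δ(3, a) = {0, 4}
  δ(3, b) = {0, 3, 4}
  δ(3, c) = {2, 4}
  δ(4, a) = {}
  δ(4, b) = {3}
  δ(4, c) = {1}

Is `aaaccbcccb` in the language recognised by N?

rejected

Start: {0}
read a: {}
The reachable set is empty and stays empty for the remaining 9 symbols.
Reachable ∩ accepting = {} — empty.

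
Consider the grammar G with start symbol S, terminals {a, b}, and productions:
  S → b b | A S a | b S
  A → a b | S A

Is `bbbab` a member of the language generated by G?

no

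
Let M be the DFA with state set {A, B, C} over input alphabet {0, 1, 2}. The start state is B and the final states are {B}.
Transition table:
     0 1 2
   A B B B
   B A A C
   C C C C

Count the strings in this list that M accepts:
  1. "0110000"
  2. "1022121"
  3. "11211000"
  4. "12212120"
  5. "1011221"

"0110000": rejected
"1022121": rejected
"11211000": rejected
"12212120": rejected
"1011221": rejected

0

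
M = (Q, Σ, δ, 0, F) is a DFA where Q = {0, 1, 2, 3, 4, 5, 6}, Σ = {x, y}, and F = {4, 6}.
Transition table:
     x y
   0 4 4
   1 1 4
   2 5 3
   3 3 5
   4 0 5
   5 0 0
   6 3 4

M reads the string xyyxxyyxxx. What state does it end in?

0

0 --x--> 4
4 --y--> 5
5 --y--> 0
0 --x--> 4
4 --x--> 0
0 --y--> 4
4 --y--> 5
5 --x--> 0
0 --x--> 4
4 --x--> 0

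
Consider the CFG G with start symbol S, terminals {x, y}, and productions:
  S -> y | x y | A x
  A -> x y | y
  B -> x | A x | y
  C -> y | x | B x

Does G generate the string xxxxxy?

no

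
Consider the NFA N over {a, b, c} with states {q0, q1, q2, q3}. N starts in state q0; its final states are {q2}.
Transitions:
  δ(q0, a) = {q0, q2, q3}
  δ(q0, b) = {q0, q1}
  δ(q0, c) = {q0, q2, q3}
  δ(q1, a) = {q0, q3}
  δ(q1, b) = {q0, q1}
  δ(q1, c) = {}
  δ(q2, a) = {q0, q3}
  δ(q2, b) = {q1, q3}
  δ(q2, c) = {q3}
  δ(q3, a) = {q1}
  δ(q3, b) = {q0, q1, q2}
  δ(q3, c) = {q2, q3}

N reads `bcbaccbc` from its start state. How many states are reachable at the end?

3

Start: {q0}
read b: {q0, q1}
read c: {q0, q2, q3}
read b: {q0, q1, q2, q3}
read a: {q0, q1, q2, q3}
read c: {q0, q2, q3}
read c: {q0, q2, q3}
read b: {q0, q1, q2, q3}
read c: {q0, q2, q3}
Final reachable set {q0, q2, q3} has 3 states.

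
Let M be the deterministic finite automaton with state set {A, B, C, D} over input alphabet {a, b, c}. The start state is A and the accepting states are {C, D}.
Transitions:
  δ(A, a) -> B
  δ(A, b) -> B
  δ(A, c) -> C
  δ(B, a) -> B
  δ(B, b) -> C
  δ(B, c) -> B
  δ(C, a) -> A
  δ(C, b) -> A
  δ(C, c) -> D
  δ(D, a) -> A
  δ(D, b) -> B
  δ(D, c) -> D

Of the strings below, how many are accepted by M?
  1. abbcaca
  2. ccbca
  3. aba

0

abbcaca: rejected
ccbca: rejected
aba: rejected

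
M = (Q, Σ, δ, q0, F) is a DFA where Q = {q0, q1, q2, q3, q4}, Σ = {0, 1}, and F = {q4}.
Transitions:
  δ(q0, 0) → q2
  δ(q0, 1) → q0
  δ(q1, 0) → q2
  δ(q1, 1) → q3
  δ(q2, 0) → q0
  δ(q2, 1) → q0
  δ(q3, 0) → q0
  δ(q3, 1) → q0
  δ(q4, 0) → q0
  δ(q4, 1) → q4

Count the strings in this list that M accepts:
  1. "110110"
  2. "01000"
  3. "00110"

"110110": rejected
"01000": rejected
"00110": rejected

0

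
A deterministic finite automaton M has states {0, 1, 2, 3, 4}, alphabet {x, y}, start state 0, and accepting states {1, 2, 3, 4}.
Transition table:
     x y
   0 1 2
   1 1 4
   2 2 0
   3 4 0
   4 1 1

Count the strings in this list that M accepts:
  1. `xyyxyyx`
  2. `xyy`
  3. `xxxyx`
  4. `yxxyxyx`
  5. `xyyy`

5

`xyyxyyx`: accepted
`xyy`: accepted
`xxxyx`: accepted
`yxxyxyx`: accepted
`xyyy`: accepted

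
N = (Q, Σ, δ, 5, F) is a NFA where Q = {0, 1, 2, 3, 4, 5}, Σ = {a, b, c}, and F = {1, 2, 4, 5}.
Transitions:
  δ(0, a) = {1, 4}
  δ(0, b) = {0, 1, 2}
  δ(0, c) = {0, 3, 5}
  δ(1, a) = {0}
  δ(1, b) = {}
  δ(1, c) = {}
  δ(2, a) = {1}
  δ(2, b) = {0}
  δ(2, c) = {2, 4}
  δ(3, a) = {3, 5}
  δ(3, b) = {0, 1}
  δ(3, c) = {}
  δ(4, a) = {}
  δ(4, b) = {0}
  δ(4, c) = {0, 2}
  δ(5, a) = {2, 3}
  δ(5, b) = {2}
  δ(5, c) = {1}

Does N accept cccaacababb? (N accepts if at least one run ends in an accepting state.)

Start: {5}
read c: {1}
read c: {}
The reachable set is empty and stays empty for the remaining 9 symbols.
Reachable ∩ accepting = {} — empty.

rejected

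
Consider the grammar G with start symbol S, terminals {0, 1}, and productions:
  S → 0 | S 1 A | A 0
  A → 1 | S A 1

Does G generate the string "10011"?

no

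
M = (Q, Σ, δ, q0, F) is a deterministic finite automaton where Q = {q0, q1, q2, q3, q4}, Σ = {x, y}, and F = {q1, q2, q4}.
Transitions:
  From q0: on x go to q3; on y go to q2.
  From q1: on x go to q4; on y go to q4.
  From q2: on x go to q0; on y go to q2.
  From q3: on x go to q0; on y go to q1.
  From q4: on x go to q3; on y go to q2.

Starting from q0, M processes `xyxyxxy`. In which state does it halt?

q1

q0 --x--> q3
q3 --y--> q1
q1 --x--> q4
q4 --y--> q2
q2 --x--> q0
q0 --x--> q3
q3 --y--> q1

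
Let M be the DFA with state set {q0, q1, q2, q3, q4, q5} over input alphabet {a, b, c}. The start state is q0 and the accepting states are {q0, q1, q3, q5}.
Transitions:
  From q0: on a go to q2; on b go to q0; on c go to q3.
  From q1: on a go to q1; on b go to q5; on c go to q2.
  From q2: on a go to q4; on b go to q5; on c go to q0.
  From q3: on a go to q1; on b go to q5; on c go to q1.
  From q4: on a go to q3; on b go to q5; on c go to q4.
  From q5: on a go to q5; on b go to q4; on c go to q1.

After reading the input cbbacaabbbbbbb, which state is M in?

q0 --c--> q3
q3 --b--> q5
q5 --b--> q4
q4 --a--> q3
q3 --c--> q1
q1 --a--> q1
q1 --a--> q1
q1 --b--> q5
q5 --b--> q4
q4 --b--> q5
q5 --b--> q4
q4 --b--> q5
q5 --b--> q4
q4 --b--> q5

q5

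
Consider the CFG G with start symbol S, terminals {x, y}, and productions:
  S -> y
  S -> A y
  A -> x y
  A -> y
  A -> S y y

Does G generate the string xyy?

yes

S ⇒ Ay ⇒ xyy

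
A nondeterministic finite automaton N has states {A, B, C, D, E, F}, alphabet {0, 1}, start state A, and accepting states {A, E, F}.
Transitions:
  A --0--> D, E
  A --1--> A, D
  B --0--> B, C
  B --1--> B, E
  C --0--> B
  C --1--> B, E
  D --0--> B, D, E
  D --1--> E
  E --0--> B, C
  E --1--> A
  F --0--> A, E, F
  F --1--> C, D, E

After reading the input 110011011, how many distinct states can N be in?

Start: {A}
read 1: {A, D}
read 1: {A, D, E}
read 0: {B, C, D, E}
read 0: {B, C, D, E}
read 1: {A, B, E}
read 1: {A, B, D, E}
read 0: {B, C, D, E}
read 1: {A, B, E}
read 1: {A, B, D, E}
Final reachable set {A, B, D, E} has 4 states.

4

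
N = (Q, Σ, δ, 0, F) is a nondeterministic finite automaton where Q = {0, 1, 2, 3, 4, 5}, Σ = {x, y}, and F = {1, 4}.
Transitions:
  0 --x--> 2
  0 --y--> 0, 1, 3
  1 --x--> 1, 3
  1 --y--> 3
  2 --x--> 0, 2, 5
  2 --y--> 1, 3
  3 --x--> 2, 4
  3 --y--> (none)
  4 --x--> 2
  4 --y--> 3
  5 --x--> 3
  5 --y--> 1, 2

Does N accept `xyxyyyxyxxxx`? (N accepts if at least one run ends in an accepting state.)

rejected

Start: {0}
read x: {2}
read y: {1, 3}
read x: {1, 2, 3, 4}
read y: {1, 3}
read y: {3}
read y: {}
The reachable set is empty and stays empty for the remaining 6 symbols.
Reachable ∩ accepting = {} — empty.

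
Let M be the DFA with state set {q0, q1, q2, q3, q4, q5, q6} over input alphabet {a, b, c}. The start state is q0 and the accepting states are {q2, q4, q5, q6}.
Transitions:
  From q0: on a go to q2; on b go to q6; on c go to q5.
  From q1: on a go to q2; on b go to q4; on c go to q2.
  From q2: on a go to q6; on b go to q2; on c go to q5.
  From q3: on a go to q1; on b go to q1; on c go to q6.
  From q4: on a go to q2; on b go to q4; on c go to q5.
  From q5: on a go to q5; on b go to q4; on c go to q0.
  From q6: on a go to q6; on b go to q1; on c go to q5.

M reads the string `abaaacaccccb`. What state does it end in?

q0 --a--> q2
q2 --b--> q2
q2 --a--> q6
q6 --a--> q6
q6 --a--> q6
q6 --c--> q5
q5 --a--> q5
q5 --c--> q0
q0 --c--> q5
q5 --c--> q0
q0 --c--> q5
q5 --b--> q4

q4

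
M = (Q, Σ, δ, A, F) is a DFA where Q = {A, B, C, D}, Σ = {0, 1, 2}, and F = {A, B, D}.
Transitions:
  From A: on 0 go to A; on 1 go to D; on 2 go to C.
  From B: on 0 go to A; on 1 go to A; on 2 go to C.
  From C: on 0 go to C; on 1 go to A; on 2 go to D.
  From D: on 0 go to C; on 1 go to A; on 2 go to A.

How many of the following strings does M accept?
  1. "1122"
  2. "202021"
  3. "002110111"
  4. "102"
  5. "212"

"1122": accepted
"202021": accepted
"002110111": accepted
"102": accepted
"212": rejected

4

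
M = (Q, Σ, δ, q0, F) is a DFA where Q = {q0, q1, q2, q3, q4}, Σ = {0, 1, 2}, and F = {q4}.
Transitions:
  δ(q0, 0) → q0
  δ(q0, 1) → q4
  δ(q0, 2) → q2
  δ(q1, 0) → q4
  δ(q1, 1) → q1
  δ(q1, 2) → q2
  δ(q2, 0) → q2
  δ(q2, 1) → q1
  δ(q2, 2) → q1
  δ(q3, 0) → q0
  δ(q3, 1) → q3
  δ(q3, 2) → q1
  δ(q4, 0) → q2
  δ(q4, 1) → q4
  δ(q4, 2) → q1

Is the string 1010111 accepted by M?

q0 --1--> q4
q4 --0--> q2
q2 --1--> q1
q1 --0--> q4
q4 --1--> q4
q4 --1--> q4
q4 --1--> q4
End in state q4, which is an accepting state.

accepted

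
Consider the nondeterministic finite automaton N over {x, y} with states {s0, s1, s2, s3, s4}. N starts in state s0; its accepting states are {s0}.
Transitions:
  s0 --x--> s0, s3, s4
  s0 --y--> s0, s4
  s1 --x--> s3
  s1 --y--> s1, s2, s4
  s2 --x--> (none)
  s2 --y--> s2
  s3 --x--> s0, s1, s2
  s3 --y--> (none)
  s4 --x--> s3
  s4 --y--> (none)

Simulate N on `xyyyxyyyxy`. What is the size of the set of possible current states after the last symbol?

Start: {s0}
read x: {s0, s3, s4}
read y: {s0, s4}
read y: {s0, s4}
read y: {s0, s4}
read x: {s0, s3, s4}
read y: {s0, s4}
read y: {s0, s4}
read y: {s0, s4}
read x: {s0, s3, s4}
read y: {s0, s4}
Final reachable set {s0, s4} has 2 states.

2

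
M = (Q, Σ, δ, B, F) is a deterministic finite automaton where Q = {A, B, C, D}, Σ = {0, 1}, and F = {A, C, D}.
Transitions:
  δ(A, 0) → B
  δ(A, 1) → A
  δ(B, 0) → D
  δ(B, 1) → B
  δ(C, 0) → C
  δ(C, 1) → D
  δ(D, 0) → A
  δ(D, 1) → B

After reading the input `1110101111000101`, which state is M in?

B --1--> B
B --1--> B
B --1--> B
B --0--> D
D --1--> B
B --0--> D
D --1--> B
B --1--> B
B --1--> B
B --1--> B
B --0--> D
D --0--> A
A --0--> B
B --1--> B
B --0--> D
D --1--> B

B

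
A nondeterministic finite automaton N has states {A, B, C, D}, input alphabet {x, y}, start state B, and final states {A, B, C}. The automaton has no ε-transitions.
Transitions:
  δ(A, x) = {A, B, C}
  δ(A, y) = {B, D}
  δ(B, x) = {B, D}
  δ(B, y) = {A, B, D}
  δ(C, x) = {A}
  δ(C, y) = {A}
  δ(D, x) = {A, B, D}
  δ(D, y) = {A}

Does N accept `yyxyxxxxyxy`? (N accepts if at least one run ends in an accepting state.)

accepted

Start: {B}
read y: {A, B, D}
read y: {A, B, D}
read x: {A, B, C, D}
read y: {A, B, D}
read x: {A, B, C, D}
read x: {A, B, C, D}
read x: {A, B, C, D}
read x: {A, B, C, D}
read y: {A, B, D}
read x: {A, B, C, D}
read y: {A, B, D}
Reachable ∩ accepting = {A, B} — nonempty.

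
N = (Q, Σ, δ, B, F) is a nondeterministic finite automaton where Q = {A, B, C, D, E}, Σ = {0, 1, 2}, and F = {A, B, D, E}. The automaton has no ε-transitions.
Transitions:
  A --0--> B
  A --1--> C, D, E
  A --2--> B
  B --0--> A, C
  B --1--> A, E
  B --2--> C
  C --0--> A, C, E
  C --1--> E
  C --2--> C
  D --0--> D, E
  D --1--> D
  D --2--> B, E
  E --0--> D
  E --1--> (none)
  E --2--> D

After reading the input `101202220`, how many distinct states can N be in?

Start: {B}
read 1: {A, E}
read 0: {B, D}
read 1: {A, D, E}
read 2: {B, D, E}
read 0: {A, C, D, E}
read 2: {B, C, D, E}
read 2: {B, C, D, E}
read 2: {B, C, D, E}
read 0: {A, C, D, E}
Final reachable set {A, C, D, E} has 4 states.

4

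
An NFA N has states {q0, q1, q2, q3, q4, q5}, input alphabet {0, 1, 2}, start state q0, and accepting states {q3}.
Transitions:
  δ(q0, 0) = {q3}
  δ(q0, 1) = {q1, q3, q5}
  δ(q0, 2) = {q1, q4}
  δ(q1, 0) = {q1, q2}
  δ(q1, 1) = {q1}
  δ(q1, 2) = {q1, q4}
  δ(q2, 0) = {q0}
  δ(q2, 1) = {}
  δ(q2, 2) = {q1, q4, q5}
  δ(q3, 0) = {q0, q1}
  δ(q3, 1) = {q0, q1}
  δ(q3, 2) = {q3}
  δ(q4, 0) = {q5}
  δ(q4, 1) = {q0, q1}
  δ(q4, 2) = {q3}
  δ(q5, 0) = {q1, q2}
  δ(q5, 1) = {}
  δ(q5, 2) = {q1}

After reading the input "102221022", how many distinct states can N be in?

Start: {q0}
read 1: {q1, q3, q5}
read 0: {q0, q1, q2}
read 2: {q1, q4, q5}
read 2: {q1, q3, q4}
read 2: {q1, q3, q4}
read 1: {q0, q1}
read 0: {q1, q2, q3}
read 2: {q1, q3, q4, q5}
read 2: {q1, q3, q4}
Final reachable set {q1, q3, q4} has 3 states.

3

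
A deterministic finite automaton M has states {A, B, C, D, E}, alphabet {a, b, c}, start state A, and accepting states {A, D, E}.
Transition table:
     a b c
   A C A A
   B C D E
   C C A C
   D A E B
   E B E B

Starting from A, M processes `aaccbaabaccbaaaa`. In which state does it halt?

C

A --a--> C
C --a--> C
C --c--> C
C --c--> C
C --b--> A
A --a--> C
C --a--> C
C --b--> A
A --a--> C
C --c--> C
C --c--> C
C --b--> A
A --a--> C
C --a--> C
C --a--> C
C --a--> C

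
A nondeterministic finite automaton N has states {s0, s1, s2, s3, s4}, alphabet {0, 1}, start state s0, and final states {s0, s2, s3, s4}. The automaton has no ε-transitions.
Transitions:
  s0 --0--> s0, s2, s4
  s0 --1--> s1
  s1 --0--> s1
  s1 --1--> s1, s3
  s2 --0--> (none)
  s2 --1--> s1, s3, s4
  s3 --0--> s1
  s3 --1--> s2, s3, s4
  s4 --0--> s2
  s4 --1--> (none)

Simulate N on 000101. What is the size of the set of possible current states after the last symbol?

3

Start: {s0}
read 0: {s0, s2, s4}
read 0: {s0, s2, s4}
read 0: {s0, s2, s4}
read 1: {s1, s3, s4}
read 0: {s1, s2}
read 1: {s1, s3, s4}
Final reachable set {s1, s3, s4} has 3 states.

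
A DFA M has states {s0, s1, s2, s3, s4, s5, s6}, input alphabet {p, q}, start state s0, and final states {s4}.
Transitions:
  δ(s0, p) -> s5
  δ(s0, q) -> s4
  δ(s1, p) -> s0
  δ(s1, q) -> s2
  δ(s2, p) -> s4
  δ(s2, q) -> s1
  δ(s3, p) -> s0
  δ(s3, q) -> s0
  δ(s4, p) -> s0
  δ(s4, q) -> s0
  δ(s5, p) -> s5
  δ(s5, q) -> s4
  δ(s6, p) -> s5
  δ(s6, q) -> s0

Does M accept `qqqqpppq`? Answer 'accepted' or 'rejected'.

accepted

s0 --q--> s4
s4 --q--> s0
s0 --q--> s4
s4 --q--> s0
s0 --p--> s5
s5 --p--> s5
s5 --p--> s5
s5 --q--> s4
End in state s4, which is an accepting state.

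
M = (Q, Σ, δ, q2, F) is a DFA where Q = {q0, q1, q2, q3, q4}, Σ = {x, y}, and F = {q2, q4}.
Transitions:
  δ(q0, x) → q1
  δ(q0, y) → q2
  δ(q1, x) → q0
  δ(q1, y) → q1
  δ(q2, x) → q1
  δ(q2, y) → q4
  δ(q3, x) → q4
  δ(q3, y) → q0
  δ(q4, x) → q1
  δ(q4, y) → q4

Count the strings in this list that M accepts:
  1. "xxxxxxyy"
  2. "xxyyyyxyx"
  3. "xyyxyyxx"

"xxxxxxyy": accepted
"xxyyyyxyx": rejected
"xyyxyyxx": rejected

1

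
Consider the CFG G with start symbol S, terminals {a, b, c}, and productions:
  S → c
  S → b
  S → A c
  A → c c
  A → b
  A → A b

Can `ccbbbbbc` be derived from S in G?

yes

S ⇒ Ac ⇒ Abc ⇒ Abbc ⇒ Abbbc ⇒ Abbbbc ⇒ Abbbbbc ⇒ ccbbbbbc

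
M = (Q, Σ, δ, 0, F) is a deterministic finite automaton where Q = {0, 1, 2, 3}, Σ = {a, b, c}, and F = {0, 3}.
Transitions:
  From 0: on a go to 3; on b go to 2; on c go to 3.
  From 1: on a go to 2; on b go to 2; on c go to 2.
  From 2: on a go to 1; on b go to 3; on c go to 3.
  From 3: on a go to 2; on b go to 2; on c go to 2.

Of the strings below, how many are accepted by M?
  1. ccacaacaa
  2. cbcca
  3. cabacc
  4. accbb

ccacaacaa: rejected
cbcca: rejected
cabacc: rejected
accbb: accepted

1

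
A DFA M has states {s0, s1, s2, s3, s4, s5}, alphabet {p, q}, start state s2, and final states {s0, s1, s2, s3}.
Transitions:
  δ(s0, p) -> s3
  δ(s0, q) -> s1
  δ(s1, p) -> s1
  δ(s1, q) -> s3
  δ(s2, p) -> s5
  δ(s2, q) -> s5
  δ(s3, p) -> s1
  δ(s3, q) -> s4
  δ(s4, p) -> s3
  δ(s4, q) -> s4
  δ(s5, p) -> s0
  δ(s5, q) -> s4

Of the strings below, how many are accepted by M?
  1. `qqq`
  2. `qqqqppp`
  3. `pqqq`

1

`qqq`: rejected
`qqqqppp`: accepted
`pqqq`: rejected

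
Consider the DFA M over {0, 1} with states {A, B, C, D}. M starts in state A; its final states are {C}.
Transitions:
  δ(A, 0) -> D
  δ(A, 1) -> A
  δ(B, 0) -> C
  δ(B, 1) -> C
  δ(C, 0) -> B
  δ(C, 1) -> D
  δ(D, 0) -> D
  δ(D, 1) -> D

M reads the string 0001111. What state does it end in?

D

A --0--> D
D --0--> D
D --0--> D
D --1--> D
D --1--> D
D --1--> D
D --1--> D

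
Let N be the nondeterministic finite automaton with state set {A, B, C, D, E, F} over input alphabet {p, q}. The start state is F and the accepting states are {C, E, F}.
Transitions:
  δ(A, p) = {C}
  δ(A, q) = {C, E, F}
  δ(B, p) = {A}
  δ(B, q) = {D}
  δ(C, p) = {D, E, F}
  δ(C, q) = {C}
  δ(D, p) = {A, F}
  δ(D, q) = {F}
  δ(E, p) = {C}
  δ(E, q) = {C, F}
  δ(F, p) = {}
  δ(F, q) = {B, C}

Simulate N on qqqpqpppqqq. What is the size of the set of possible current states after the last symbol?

Start: {F}
read q: {B, C}
read q: {C, D}
read q: {C, F}
read p: {D, E, F}
read q: {B, C, F}
read p: {A, D, E, F}
read p: {A, C, F}
read p: {C, D, E, F}
read q: {B, C, F}
read q: {B, C, D}
read q: {C, D, F}
Final reachable set {C, D, F} has 3 states.

3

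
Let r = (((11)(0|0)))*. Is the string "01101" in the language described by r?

01101 cannot be split into zero or more pieces each matching ((11)(0|0)).

no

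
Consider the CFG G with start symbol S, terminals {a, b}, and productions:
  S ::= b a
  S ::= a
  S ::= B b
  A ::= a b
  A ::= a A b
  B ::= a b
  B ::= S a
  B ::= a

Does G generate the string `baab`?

S ⇒ Bb ⇒ Sab ⇒ baab

yes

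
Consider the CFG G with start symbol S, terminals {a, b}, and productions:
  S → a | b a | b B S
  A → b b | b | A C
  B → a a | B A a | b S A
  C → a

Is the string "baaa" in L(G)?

S ⇒ bBS ⇒ baaS ⇒ baaa

yes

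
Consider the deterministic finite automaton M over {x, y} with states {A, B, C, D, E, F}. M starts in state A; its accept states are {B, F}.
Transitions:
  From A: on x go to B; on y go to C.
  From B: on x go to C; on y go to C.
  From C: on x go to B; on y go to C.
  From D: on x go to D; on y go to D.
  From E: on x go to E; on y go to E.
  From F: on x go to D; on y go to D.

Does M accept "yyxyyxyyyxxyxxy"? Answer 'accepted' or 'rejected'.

A --y--> C
C --y--> C
C --x--> B
B --y--> C
C --y--> C
C --x--> B
B --y--> C
C --y--> C
C --y--> C
C --x--> B
B --x--> C
C --y--> C
C --x--> B
B --x--> C
C --y--> C
End in state C, which is not an accepting state.

rejected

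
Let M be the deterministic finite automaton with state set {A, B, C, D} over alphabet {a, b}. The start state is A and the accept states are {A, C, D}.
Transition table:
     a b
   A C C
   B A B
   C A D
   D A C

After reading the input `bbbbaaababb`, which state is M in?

D

A --b--> C
C --b--> D
D --b--> C
C --b--> D
D --a--> A
A --a--> C
C --a--> A
A --b--> C
C --a--> A
A --b--> C
C --b--> D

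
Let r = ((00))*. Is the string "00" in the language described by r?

yes

Split into 1 piece 00; each matches (00).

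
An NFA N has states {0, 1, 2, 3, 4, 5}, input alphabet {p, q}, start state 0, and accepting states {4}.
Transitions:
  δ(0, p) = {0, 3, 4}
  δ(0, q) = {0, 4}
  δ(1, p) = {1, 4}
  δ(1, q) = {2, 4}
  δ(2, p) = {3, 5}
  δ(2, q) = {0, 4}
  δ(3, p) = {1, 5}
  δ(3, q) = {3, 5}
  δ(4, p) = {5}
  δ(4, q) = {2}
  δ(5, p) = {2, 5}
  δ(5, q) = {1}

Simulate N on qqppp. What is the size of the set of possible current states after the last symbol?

6

Start: {0}
read q: {0, 4}
read q: {0, 2, 4}
read p: {0, 3, 4, 5}
read p: {0, 1, 2, 3, 4, 5}
read p: {0, 1, 2, 3, 4, 5}
Final reachable set {0, 1, 2, 3, 4, 5} has 6 states.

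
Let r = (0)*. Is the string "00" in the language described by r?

Split into 2 pieces 0 · 0; each matches 0.

yes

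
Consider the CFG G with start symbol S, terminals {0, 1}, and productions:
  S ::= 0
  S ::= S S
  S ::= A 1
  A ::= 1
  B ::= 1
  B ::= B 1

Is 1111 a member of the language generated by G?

S ⇒ SS ⇒ A1S ⇒ 11S ⇒ 11A1 ⇒ 1111

yes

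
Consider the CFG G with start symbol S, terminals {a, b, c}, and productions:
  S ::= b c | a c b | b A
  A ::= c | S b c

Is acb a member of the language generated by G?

S ⇒ acb

yes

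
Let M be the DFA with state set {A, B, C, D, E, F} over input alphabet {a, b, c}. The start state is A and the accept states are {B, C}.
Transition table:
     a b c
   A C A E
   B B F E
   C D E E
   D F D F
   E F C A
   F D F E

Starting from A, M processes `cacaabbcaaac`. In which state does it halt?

F

A --c--> E
E --a--> F
F --c--> E
E --a--> F
F --a--> D
D --b--> D
D --b--> D
D --c--> F
F --a--> D
D --a--> F
F --a--> D
D --c--> F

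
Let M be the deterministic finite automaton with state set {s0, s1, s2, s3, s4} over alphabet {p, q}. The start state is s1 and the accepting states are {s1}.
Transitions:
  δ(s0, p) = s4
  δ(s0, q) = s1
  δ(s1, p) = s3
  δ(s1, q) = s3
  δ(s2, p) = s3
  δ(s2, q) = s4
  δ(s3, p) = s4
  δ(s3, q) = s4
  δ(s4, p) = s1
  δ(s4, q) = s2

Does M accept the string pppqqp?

s1 --p--> s3
s3 --p--> s4
s4 --p--> s1
s1 --q--> s3
s3 --q--> s4
s4 --p--> s1
End in state s1, which is an accepting state.

accepted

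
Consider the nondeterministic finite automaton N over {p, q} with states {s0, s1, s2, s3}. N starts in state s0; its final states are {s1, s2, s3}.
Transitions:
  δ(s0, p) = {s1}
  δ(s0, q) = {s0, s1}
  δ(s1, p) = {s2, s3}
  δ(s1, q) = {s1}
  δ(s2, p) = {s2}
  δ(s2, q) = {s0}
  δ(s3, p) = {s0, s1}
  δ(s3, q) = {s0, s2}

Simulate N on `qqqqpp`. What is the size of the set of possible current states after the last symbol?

Start: {s0}
read q: {s0, s1}
read q: {s0, s1}
read q: {s0, s1}
read q: {s0, s1}
read p: {s1, s2, s3}
read p: {s0, s1, s2, s3}
Final reachable set {s0, s1, s2, s3} has 4 states.

4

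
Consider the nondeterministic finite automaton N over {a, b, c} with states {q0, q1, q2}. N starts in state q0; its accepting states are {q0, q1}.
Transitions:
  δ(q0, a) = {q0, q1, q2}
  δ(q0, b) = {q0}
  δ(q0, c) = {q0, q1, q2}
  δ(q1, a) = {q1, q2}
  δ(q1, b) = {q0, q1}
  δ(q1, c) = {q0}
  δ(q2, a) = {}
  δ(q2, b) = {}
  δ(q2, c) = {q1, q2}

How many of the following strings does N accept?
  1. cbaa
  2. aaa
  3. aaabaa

cbaa: accepted
aaa: accepted
aaabaa: accepted

3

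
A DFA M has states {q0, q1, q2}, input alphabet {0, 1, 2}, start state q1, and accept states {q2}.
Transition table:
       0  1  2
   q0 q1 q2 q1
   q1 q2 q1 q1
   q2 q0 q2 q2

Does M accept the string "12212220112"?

q1 --1--> q1
q1 --2--> q1
q1 --2--> q1
q1 --1--> q1
q1 --2--> q1
q1 --2--> q1
q1 --2--> q1
q1 --0--> q2
q2 --1--> q2
q2 --1--> q2
q2 --2--> q2
End in state q2, which is an accepting state.

accepted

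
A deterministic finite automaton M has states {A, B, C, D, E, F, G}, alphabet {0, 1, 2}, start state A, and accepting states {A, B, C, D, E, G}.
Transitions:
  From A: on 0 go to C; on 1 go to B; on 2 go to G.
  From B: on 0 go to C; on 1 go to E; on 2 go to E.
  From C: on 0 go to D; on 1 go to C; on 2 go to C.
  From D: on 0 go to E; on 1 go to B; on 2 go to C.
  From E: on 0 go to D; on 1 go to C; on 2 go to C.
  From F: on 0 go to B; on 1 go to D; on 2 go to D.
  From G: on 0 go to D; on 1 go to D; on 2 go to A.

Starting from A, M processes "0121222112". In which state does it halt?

A --0--> C
C --1--> C
C --2--> C
C --1--> C
C --2--> C
C --2--> C
C --2--> C
C --1--> C
C --1--> C
C --2--> C

C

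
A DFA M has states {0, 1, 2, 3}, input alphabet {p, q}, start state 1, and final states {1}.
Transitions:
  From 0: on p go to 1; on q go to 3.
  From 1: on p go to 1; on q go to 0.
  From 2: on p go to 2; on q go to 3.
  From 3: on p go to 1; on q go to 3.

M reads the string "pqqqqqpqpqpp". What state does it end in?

1

1 --p--> 1
1 --q--> 0
0 --q--> 3
3 --q--> 3
3 --q--> 3
3 --q--> 3
3 --p--> 1
1 --q--> 0
0 --p--> 1
1 --q--> 0
0 --p--> 1
1 --p--> 1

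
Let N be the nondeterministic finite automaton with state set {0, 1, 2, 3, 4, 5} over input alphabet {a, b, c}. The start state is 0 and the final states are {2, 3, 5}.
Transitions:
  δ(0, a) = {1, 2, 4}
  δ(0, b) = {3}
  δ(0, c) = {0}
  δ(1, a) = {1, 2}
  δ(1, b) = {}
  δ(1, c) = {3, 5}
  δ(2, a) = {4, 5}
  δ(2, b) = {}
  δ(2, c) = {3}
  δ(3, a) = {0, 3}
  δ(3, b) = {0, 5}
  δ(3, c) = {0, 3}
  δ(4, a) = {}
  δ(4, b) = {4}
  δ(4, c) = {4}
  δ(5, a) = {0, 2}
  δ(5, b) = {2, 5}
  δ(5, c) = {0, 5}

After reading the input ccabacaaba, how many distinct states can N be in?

Start: {0}
read c: {0}
read c: {0}
read a: {1, 2, 4}
read b: {4}
read a: {}
The reachable set is empty and stays empty for the remaining 5 symbols.
Final reachable set {} has 0 states.

0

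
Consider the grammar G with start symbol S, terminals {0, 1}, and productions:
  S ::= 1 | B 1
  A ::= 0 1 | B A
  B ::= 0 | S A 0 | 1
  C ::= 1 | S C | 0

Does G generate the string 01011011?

no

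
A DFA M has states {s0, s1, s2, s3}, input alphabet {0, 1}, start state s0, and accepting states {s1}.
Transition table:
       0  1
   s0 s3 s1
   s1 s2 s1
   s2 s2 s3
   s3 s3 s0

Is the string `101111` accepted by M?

accepted

s0 --1--> s1
s1 --0--> s2
s2 --1--> s3
s3 --1--> s0
s0 --1--> s1
s1 --1--> s1
End in state s1, which is an accepting state.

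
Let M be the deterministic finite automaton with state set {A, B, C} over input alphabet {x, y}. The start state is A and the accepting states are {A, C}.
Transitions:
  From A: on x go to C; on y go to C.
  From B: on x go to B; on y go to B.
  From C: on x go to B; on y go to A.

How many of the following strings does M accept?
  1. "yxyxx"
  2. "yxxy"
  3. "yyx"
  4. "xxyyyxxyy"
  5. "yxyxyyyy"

"yxyxx": rejected
"yxxy": rejected
"yyx": accepted
"xxyyyxxyy": rejected
"yxyxyyyy": rejected

1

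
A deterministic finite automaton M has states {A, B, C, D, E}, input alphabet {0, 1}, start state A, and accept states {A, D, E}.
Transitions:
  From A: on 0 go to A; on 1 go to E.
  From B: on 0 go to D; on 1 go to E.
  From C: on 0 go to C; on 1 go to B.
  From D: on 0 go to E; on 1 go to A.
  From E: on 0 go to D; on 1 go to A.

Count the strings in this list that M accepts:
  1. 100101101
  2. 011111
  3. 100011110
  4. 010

4

100101101: accepted
011111: accepted
100011110: accepted
010: accepted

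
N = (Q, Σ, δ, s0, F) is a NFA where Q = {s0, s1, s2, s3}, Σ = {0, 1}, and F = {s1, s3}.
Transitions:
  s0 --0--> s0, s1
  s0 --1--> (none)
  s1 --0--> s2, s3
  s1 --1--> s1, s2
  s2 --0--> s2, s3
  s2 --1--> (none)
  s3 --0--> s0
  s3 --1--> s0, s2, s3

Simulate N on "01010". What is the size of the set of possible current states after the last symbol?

4

Start: {s0}
read 0: {s0, s1}
read 1: {s1, s2}
read 0: {s2, s3}
read 1: {s0, s2, s3}
read 0: {s0, s1, s2, s3}
Final reachable set {s0, s1, s2, s3} has 4 states.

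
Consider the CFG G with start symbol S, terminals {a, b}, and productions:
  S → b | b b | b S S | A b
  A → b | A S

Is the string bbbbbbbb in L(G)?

yes

S ⇒ bSS ⇒ bbS ⇒ bbAb ⇒ bbASb ⇒ bbASSb ⇒ bbbSSb ⇒ bbbbbSb ⇒ bbbbbbbb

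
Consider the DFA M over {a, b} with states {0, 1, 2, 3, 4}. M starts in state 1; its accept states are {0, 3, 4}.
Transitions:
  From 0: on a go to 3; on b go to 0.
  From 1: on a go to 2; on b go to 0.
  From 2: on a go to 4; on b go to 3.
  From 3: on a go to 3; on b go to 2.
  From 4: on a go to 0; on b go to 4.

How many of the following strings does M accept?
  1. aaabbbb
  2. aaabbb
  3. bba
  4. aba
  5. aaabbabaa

5

aaabbbb: accepted
aaabbb: accepted
bba: accepted
aba: accepted
aaabbabaa: accepted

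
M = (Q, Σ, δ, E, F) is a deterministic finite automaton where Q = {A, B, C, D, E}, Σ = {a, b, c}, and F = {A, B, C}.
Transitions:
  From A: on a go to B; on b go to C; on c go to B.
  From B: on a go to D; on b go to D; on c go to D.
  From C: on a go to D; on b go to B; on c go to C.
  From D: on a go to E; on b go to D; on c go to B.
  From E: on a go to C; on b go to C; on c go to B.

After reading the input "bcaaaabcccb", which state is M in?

D

E --b--> C
C --c--> C
C --a--> D
D --a--> E
E --a--> C
C --a--> D
D --b--> D
D --c--> B
B --c--> D
D --c--> B
B --b--> D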